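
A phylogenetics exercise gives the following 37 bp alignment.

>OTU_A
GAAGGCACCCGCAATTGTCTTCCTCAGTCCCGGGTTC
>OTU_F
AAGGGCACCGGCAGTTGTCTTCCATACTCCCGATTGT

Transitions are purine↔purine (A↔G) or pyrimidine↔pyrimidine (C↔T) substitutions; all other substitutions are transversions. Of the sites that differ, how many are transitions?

6

The sequences differ at positions 1 (G/A, transition), 3 (A/G, transition), 10 (C/G, transversion), 14 (A/G, transition), 24 (T/A, transversion), 25 (C/T, transition), 27 (G/C, transversion), 33 (G/A, transition), 34 (G/T, transversion), 36 (T/G, transversion), 37 (C/T, transition).
Of the 11 differences, 6 transitions and 5 transversions, so the answer is 6.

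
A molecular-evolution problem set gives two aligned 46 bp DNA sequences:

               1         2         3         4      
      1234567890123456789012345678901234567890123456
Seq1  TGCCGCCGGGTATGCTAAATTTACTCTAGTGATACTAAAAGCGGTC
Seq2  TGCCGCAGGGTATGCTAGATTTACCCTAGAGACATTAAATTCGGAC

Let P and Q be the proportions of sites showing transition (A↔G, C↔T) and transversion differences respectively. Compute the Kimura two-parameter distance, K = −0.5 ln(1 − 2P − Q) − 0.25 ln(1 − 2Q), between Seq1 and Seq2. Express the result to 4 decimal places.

0.2273

Mismatches occur at site 7 (C→A, transversion), site 18 (A→G, transition), site 25 (T→C, transition), site 30 (T→A, transversion), site 33 (T→C, transition), site 35 (C→T, transition), site 40 (A→T, transversion), site 41 (G→T, transversion), site 45 (T→A, transversion).
Of the 9 differences, 4 transitions and 5 transversions over 46 sites: P = 4/46 = 0.086957, Q = 5/46 = 0.108696.
d = −0.5·ln(0.717390) − 0.25·ln(0.782608) = −0.5·(-0.332136) − 0.25·(-0.245123) = 0.2273.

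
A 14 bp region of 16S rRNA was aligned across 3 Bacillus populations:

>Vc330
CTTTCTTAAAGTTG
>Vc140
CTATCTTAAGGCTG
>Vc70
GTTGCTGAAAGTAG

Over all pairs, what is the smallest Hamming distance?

3

Pairwise Hamming distances:
  Vc330 vs Vc140: 3
  Vc330 vs Vc70: 4
  Vc140 vs Vc70: 7
The smallest is 3, between Vc330 and Vc140.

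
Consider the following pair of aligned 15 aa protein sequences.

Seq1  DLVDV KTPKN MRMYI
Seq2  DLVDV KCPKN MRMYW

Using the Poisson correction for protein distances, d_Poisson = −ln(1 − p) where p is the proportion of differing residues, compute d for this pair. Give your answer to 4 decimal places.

0.1431

Mismatches occur at site 7 (T/C), site 15 (I/W).
p = 2/15 = 0.133333.
d = −ln(1 − 0.133333) = −ln(0.866667) = 0.1431.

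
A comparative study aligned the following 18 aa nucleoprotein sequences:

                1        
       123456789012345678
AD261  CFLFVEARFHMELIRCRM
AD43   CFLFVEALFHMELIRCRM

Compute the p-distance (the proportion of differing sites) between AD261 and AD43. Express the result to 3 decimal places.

0.056

A single mismatch occurs at site 8 (R/L).
There are 1 differences over 18 sites, so p = 1/18 = 0.056.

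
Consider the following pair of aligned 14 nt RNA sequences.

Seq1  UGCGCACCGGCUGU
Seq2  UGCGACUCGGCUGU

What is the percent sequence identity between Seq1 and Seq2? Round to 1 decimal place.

78.6%

Differing sites — 5:C/A; 6:A/C; 7:C/U.
11 of the 14 sites match, so the percent identity is 11/14 × 100 = 78.6%.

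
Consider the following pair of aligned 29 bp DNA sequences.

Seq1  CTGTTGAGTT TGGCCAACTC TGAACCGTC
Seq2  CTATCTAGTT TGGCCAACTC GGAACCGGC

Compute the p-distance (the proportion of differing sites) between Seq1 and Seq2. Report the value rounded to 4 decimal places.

Mismatches occur at site 3 (G→A), site 5 (T→C), site 6 (G→T), site 21 (T→G), site 28 (T→G).
There are 5 differences over 29 sites, so p = 5/29 = 0.1724.

0.1724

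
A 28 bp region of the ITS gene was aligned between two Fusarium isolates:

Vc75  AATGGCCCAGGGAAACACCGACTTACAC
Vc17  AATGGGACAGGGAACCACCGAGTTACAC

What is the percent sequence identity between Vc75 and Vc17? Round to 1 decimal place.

Mismatches occur at site 6 (C/G), site 7 (C/A), site 15 (A/C), site 22 (C/G).
24 of the 28 sites match, so the percent identity is 24/28 × 100 = 85.7%.

85.7%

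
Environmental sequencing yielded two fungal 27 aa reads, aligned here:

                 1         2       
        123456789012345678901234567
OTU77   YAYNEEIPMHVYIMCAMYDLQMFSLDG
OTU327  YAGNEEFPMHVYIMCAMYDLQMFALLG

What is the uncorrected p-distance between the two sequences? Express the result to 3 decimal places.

0.148

Differing sites — 3:Y/G; 7:I/F; 24:S/A; 26:D/L.
There are 4 differences over 27 sites, so p = 4/27 = 0.148.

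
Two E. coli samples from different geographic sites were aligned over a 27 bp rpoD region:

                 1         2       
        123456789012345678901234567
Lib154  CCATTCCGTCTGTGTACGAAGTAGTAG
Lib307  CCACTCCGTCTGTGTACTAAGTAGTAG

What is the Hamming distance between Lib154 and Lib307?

Differing sites — 4:T/C; 18:G/T.
That gives 2 mismatches out of 27 aligned sites, so the Hamming distance is 2.

2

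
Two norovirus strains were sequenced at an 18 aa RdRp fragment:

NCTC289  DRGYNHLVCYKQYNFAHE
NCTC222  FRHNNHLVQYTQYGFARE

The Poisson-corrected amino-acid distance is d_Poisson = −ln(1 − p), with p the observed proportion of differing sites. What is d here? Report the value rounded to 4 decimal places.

0.4925

Differing sites — 1:D/F; 3:G/H; 4:Y/N; 9:C/Q; 11:K/T; 14:N/G; 17:H/R.
p = 7/18 = 0.388889.
d = −ln(1 − 0.388889) = −ln(0.611111) = 0.4925.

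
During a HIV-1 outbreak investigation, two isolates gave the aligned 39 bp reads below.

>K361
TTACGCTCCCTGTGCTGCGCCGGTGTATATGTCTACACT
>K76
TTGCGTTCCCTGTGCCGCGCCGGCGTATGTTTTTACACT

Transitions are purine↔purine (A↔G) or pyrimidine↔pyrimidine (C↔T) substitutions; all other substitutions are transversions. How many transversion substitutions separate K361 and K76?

1

The sequences differ at positions 3 (A/G, transition), 6 (C/T, transition), 16 (T/C, transition), 24 (T/C, transition), 29 (A/G, transition), 31 (G/T, transversion), 33 (C/T, transition).
Of the 7 differences, 6 transitions and 1 transversion, so the answer is 1.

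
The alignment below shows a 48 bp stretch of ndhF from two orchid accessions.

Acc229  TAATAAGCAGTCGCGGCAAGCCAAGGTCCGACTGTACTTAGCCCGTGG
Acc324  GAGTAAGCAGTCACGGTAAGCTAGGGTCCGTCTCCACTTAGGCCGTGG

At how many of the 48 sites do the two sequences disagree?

10

The sequences differ at positions 1 (T/G), 3 (A/G), 13 (G/A), 17 (C/T), 22 (C/T), 24 (A/G), 31 (A/T), 34 (G/C), 35 (T/C), 42 (C/G).
That gives 10 mismatches out of 48 aligned sites, so the Hamming distance is 10.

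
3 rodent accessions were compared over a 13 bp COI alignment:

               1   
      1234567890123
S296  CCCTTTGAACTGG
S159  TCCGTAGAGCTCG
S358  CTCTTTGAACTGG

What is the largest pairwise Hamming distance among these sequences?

6

Pairwise Hamming distances:
  S296 vs S159: 5
  S296 vs S358: 1
  S159 vs S358: 6
The largest is 6, between S159 and S358.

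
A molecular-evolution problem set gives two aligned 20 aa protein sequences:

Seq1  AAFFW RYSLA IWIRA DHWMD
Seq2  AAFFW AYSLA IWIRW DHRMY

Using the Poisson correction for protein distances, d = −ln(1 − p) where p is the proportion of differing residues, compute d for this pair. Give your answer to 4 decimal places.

The sequences differ at positions 6 (R/A), 15 (A/W), 18 (W/R), 20 (D/Y).
p = 4/20 = 0.200000.
d = −ln(1 − 0.200000) = −ln(0.800000) = 0.2231.

0.2231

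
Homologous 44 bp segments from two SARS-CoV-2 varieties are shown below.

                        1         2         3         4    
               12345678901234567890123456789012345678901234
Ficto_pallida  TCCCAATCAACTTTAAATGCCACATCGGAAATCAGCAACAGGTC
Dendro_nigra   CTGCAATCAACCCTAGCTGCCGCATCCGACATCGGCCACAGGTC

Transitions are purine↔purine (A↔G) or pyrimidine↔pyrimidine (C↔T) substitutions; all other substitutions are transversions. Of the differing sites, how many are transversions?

Mismatches occur at site 1 (T→C, transition), site 2 (C→T, transition), site 3 (C→G, transversion), site 12 (T→C, transition), site 13 (T→C, transition), site 16 (A→G, transition), site 17 (A→C, transversion), site 22 (A→G, transition), site 27 (G→C, transversion), site 30 (A→C, transversion), site 34 (A→G, transition), site 37 (A→C, transversion).
Of the 12 differences, 7 transitions and 5 transversions, so the answer is 5.

5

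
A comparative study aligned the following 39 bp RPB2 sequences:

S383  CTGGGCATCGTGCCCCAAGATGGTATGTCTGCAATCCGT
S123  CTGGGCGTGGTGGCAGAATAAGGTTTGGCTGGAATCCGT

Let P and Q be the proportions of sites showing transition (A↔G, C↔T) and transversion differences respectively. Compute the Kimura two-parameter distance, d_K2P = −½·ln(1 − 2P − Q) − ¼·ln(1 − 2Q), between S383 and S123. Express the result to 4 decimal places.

Mismatches occur at site 7 (A↔G, transition), site 9 (C↔G, transversion), site 13 (C↔G, transversion), site 15 (C↔A, transversion), site 16 (C↔G, transversion), site 19 (G↔T, transversion), site 21 (T↔A, transversion), site 25 (A↔T, transversion), site 28 (T↔G, transversion), site 32 (C↔G, transversion).
Of the 10 differences, 1 transition and 9 transversions over 39 sites: P = 1/39 = 0.025641, Q = 9/39 = 0.230769.
d = −0.5·ln(0.717949) − 0.25·ln(0.538462) = −0.5·(-0.331357) − 0.25·(-0.619038) = 0.3204.

0.3204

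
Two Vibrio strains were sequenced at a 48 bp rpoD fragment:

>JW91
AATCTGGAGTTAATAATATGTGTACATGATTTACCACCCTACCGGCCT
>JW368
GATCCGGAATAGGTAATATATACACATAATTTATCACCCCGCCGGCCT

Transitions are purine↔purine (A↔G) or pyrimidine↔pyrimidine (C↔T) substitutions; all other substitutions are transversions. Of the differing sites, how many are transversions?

Differing sites — 1:A/G (Ti); 5:T/C (Ti); 9:G/A (Ti); 11:T/A (Tv); 12:A/G (Ti); 13:A/G (Ti); 20:G/A (Ti); 22:G/A (Ti); 23:T/C (Ti); 28:G/A (Ti); 34:C/T (Ti); 40:T/C (Ti); 41:A/G (Ti).
Of the 13 differences, 12 transitions and 1 transversion, so the answer is 1.

1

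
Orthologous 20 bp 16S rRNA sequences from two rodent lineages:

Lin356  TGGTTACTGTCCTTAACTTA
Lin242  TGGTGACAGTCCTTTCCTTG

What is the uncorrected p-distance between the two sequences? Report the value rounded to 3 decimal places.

Mismatches occur at site 5 (T/G), site 8 (T/A), site 15 (A/T), site 16 (A/C), site 20 (A/G).
There are 5 differences over 20 sites, so p = 5/20 = 0.250.

0.250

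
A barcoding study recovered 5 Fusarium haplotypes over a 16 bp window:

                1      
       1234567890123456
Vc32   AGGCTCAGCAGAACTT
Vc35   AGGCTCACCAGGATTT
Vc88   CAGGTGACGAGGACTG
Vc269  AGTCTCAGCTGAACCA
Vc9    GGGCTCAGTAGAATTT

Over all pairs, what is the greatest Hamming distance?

11

Pairwise Hamming distances:
  Vc32 vs Vc35: 3
  Vc32 vs Vc88: 8
  Vc32 vs Vc269: 4
  Vc32 vs Vc9: 3
  Vc35 vs Vc88: 7
  Vc35 vs Vc269: 7
  Vc35 vs Vc9: 4
  Vc88 vs Vc269: 11
  Vc88 vs Vc9: 9
  Vc269 vs Vc9: 7
The largest is 11, between Vc88 and Vc269.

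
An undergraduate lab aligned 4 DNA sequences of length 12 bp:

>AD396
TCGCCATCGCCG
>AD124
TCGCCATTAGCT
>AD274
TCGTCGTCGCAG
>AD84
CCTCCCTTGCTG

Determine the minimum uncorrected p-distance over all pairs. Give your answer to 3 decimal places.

Pairwise Hamming distances:
  AD396 vs AD124: 4
  AD396 vs AD274: 3
  AD396 vs AD84: 5
  AD124 vs AD274: 7
  AD124 vs AD84: 7
  AD274 vs AD84: 6
The smallest is 3 mismatches, between AD396 and AD274; p = 3/12 = 0.250.

0.250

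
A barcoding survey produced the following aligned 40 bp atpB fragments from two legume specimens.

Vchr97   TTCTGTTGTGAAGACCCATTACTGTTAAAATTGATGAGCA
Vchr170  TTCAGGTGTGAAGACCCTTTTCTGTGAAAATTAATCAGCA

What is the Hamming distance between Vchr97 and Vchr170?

7

Differing sites — 4:T/A; 6:T/G; 18:A/T; 21:A/T; 26:T/G; 33:G/A; 36:G/C.
That gives 7 mismatches out of 40 aligned sites, so the Hamming distance is 7.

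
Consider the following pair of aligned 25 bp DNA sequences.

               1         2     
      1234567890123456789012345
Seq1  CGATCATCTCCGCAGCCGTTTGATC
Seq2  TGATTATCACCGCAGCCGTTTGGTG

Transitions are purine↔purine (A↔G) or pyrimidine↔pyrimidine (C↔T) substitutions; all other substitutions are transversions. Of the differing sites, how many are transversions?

2

Differing sites — 1:C/T (Ti); 5:C/T (Ti); 9:T/A (Tv); 23:A/G (Ti); 25:C/G (Tv).
Of the 5 differences, 3 transitions and 2 transversions, so the answer is 2.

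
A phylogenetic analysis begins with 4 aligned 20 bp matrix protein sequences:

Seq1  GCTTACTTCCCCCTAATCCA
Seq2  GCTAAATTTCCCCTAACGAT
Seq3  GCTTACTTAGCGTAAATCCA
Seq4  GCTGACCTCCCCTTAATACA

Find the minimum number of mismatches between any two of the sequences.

Pairwise Hamming distances:
  Seq1 vs Seq2: 7
  Seq1 vs Seq3: 5
  Seq1 vs Seq4: 4
  Seq2 vs Seq3: 11
  Seq2 vs Seq4: 9
  Seq3 vs Seq4: 7
The smallest is 4, between Seq1 and Seq4.

4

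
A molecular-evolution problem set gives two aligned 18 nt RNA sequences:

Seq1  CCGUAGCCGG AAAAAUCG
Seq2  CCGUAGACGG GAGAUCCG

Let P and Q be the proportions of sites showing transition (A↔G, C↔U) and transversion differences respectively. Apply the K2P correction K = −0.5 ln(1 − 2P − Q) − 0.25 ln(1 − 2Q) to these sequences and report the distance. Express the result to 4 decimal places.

0.3567

The sequences differ at positions 7 (C/A, transversion), 11 (A/G, transition), 13 (A/G, transition), 15 (A/U, transversion), 16 (U/C, transition).
Of the 5 differences, 3 transitions and 2 transversions over 18 sites: P = 3/18 = 0.166667, Q = 2/18 = 0.111111.
d = −0.5·ln(0.555555) − 0.25·ln(0.777778) = −0.5·(-0.587788) − 0.25·(-0.251314) = 0.3567.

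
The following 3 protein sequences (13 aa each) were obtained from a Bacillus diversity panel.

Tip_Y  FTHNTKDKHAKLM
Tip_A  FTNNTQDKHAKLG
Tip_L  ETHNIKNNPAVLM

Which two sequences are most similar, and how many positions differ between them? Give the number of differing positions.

3

Pairwise Hamming distances:
  Tip_Y vs Tip_A: 3
  Tip_Y vs Tip_L: 6
  Tip_A vs Tip_L: 9
The smallest is 3, between Tip_Y and Tip_A.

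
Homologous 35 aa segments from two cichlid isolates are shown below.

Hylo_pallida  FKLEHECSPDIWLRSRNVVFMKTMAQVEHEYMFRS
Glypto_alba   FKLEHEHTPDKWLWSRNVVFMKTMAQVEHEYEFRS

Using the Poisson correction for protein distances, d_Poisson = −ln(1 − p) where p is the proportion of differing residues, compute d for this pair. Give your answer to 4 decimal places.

0.1542

Differing sites — 7:C/H; 8:S/T; 11:I/K; 14:R/W; 32:M/E.
p = 5/35 = 0.142857.
d = −ln(1 − 0.142857) = −ln(0.857143) = 0.1542.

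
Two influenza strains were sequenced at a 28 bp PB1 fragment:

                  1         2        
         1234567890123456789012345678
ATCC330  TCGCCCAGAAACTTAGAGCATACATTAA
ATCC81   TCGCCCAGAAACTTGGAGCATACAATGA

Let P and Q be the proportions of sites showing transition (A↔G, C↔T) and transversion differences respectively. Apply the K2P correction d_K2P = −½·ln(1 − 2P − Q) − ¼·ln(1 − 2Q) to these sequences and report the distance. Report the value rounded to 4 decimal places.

Differing sites — 15:A/G (Ti); 25:T/A (Tv); 27:A/G (Ti).
Of the 3 differences, 2 transitions and 1 transversion over 28 sites: P = 2/28 = 0.071429, Q = 1/28 = 0.035714.
d = −0.5·ln(0.821428) − 0.25·ln(0.928572) = −0.5·(-0.196711) − 0.25·(-0.074107) = 0.1169.

0.1169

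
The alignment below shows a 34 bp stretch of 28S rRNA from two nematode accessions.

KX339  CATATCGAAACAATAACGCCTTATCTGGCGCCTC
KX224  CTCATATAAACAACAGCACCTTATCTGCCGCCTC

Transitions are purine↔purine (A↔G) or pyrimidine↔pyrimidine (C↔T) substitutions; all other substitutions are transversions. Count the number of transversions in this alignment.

Mismatches occur at site 2 (A→T, transversion), site 3 (T→C, transition), site 6 (C→A, transversion), site 7 (G→T, transversion), site 14 (T→C, transition), site 16 (A→G, transition), site 18 (G→A, transition), site 28 (G→C, transversion).
Of the 8 differences, 4 transitions and 4 transversions, so the answer is 4.

4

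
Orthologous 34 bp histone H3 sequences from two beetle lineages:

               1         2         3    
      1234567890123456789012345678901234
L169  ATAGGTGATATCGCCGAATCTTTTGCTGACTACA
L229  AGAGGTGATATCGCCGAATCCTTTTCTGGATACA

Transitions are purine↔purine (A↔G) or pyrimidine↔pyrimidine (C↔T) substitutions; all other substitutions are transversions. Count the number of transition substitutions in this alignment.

2

Differing sites — 2:T/G (Tv); 21:T/C (Ti); 25:G/T (Tv); 29:A/G (Ti); 30:C/A (Tv).
Of the 5 differences, 2 transitions and 3 transversions, so the answer is 2.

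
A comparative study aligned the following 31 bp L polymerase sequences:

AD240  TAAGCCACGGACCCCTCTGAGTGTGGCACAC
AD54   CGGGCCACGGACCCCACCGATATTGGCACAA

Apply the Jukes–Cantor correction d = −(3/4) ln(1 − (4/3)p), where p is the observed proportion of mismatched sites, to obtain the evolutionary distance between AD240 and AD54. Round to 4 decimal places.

0.3672

Mismatches occur at site 1 (T/C), site 2 (A/G), site 3 (A/G), site 16 (T/A), site 18 (T/C), site 21 (G/T), site 22 (T/A), site 23 (G/T), site 31 (C/A).
p = 9/31 = 0.290323.
d = −0.75 · ln(1 − (4/3)·0.290323) = −0.75 · ln(0.612903) = −0.75 · (-0.489549) = 0.3672.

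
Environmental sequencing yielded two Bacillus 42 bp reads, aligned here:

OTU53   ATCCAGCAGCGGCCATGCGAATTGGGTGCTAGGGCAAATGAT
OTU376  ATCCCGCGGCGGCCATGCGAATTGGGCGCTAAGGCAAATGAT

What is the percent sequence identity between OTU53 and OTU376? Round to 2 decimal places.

Differing sites — 5:A/C; 8:A/G; 27:T/C; 32:G/A.
38 of the 42 sites match, so the percent identity is 38/42 × 100 = 90.48%.

90.48%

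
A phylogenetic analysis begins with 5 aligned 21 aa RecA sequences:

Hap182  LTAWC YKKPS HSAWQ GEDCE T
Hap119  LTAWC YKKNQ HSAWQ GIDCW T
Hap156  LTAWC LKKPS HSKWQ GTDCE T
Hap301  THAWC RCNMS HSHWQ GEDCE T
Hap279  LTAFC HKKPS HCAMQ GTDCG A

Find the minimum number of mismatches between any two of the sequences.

3

Pairwise Hamming distances:
  Hap182 vs Hap119: 4
  Hap182 vs Hap156: 3
  Hap182 vs Hap301: 7
  Hap182 vs Hap279: 7
  Hap119 vs Hap156: 6
  Hap119 vs Hap301: 10
  Hap119 vs Hap279: 9
  Hap156 vs Hap301: 8
  Hap156 vs Hap279: 7
  Hap301 vs Hap279: 13
The smallest is 3, between Hap182 and Hap156.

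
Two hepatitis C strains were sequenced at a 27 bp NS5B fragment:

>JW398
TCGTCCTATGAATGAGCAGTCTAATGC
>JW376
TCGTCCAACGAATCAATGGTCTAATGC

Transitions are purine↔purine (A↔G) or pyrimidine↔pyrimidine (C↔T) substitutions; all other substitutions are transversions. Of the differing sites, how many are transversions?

2

Mismatches occur at site 7 (T→A, transversion), site 9 (T→C, transition), site 14 (G→C, transversion), site 16 (G→A, transition), site 17 (C→T, transition), site 18 (A→G, transition).
Of the 6 differences, 4 transitions and 2 transversions, so the answer is 2.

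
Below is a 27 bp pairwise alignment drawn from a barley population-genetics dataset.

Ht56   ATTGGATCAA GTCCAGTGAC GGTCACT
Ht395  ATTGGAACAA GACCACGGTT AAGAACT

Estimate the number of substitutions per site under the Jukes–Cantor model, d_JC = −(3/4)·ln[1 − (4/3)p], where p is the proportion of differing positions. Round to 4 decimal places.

0.5107

Mismatches occur at site 7 (T→A), site 12 (T→A), site 16 (G→C), site 17 (T→G), site 19 (A→T), site 20 (C→T), site 21 (G→A), site 22 (G→A), site 23 (T→G), site 24 (C→A).
p = 10/27 = 0.370370.
d = −0.75 · ln(1 − (4/3)·0.370370) = −0.75 · ln(0.506173) = −0.75 · (-0.680877) = 0.5107.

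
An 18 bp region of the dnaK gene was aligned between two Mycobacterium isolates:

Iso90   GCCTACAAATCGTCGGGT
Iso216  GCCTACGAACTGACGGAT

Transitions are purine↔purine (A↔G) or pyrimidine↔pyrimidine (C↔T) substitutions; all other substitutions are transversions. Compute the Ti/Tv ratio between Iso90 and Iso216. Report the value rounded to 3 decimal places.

4.000

The sequences differ at positions 7 (A/G, transition), 10 (T/C, transition), 11 (C/T, transition), 13 (T/A, transversion), 17 (G/A, transition).
Of the 5 differences, 4 transitions and 1 transversion, so Ti/Tv = 4/1 = 4.000.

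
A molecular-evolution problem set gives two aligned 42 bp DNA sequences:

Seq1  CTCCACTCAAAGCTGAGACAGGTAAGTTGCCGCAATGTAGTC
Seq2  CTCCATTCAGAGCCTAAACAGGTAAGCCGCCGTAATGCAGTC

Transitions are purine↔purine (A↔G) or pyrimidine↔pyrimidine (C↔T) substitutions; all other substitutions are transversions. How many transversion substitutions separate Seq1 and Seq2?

Mismatches occur at site 6 (C↔T, transition), site 10 (A↔G, transition), site 14 (T↔C, transition), site 15 (G↔T, transversion), site 17 (G↔A, transition), site 27 (T↔C, transition), site 28 (T↔C, transition), site 33 (C↔T, transition), site 38 (T↔C, transition).
Of the 9 differences, 8 transitions and 1 transversion, so the answer is 1.

1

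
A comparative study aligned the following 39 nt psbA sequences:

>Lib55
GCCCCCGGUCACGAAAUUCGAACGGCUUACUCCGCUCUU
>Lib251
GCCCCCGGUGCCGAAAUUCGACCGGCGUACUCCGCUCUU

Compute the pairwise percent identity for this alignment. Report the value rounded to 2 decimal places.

89.74%

The sequences differ at positions 10 (C/G), 11 (A/C), 22 (A/C), 27 (U/G).
35 of the 39 sites match, so the percent identity is 35/39 × 100 = 89.74%.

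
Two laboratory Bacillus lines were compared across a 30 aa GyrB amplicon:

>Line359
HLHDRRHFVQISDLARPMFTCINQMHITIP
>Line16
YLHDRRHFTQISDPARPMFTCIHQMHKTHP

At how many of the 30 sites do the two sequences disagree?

6

Differing sites — 1:H/Y; 9:V/T; 14:L/P; 23:N/H; 27:I/K; 29:I/H.
That gives 6 mismatches out of 30 aligned sites, so the Hamming distance is 6.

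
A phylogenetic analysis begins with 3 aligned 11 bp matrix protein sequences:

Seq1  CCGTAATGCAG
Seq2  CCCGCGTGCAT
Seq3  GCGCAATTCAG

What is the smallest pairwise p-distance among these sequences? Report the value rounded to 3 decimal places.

0.273

Pairwise Hamming distances:
  Seq1 vs Seq2: 5
  Seq1 vs Seq3: 3
  Seq2 vs Seq3: 7
The smallest is 3 mismatches, between Seq1 and Seq3; p = 3/11 = 0.273.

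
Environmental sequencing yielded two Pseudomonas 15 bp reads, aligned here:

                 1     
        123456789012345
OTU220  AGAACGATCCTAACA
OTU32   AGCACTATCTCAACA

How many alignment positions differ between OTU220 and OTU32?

The sequences differ at positions 3 (A/C), 6 (G/T), 10 (C/T), 11 (T/C).
That gives 4 mismatches out of 15 aligned sites, so the Hamming distance is 4.

4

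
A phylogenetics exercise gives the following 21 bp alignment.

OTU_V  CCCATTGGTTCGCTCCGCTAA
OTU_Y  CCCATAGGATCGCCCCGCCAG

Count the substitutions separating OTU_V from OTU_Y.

5

The sequences differ at positions 6 (T/A), 9 (T/A), 14 (T/C), 19 (T/C), 21 (A/G).
That gives 5 mismatches out of 21 aligned sites, so the Hamming distance is 5.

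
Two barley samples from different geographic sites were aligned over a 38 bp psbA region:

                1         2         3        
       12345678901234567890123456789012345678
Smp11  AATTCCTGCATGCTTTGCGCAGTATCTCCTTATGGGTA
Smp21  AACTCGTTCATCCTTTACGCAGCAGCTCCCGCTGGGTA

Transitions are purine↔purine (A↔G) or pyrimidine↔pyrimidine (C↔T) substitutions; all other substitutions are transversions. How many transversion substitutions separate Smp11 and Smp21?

The sequences differ at positions 3 (T/C, transition), 6 (C/G, transversion), 8 (G/T, transversion), 12 (G/C, transversion), 17 (G/A, transition), 23 (T/C, transition), 25 (T/G, transversion), 30 (T/C, transition), 31 (T/G, transversion), 32 (A/C, transversion).
Of the 10 differences, 4 transitions and 6 transversions, so the answer is 6.

6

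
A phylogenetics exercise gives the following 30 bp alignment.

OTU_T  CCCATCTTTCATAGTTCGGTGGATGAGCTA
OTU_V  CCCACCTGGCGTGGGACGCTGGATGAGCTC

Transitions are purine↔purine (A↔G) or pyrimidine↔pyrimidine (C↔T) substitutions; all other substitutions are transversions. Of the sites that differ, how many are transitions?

3

Differing sites — 5:T/C (Ti); 8:T/G (Tv); 9:T/G (Tv); 11:A/G (Ti); 13:A/G (Ti); 15:T/G (Tv); 16:T/A (Tv); 19:G/C (Tv); 30:A/C (Tv).
Of the 9 differences, 3 transitions and 6 transversions, so the answer is 3.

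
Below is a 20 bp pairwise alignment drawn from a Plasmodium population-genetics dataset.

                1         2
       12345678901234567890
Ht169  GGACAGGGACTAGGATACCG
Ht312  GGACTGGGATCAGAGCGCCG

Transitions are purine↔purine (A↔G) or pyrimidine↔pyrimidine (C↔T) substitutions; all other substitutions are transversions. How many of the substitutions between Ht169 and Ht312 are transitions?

Differing sites — 5:A/T (Tv); 10:C/T (Ti); 11:T/C (Ti); 14:G/A (Ti); 15:A/G (Ti); 16:T/C (Ti); 17:A/G (Ti).
Of the 7 differences, 6 transitions and 1 transversion, so the answer is 6.

6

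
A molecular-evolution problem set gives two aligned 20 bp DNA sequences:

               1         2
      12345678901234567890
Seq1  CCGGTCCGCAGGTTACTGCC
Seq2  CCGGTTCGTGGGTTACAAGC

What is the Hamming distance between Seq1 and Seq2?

6

Differing sites — 6:C/T; 9:C/T; 10:A/G; 17:T/A; 18:G/A; 19:C/G.
That gives 6 mismatches out of 20 aligned sites, so the Hamming distance is 6.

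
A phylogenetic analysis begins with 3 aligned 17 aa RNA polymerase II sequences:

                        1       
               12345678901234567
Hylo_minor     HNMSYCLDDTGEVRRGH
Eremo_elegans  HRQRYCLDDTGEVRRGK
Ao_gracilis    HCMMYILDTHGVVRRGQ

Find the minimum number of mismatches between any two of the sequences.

4

Pairwise Hamming distances:
  Hylo_minor vs Eremo_elegans: 4
  Hylo_minor vs Ao_gracilis: 7
  Eremo_elegans vs Ao_gracilis: 8
The smallest is 4, between Hylo_minor and Eremo_elegans.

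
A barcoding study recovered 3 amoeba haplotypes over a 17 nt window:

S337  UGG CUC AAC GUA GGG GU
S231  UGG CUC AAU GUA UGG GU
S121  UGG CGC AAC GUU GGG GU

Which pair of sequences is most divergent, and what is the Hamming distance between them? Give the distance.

4

Pairwise Hamming distances:
  S337 vs S231: 2
  S337 vs S121: 2
  S231 vs S121: 4
The largest is 4, between S231 and S121.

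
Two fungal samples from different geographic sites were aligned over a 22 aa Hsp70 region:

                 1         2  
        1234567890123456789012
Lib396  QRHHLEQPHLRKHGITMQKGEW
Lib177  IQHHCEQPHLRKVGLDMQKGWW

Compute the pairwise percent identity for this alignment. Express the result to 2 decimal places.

68.18%

The sequences differ at positions 1 (Q/I), 2 (R/Q), 5 (L/C), 13 (H/V), 15 (I/L), 16 (T/D), 21 (E/W).
15 of the 22 sites match, so the percent identity is 15/22 × 100 = 68.18%.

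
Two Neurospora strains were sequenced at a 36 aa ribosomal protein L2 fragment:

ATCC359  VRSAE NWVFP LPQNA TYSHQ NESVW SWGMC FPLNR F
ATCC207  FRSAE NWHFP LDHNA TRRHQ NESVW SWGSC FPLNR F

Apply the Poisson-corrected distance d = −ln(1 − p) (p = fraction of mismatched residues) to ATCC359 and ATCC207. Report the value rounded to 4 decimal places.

The sequences differ at positions 1 (V/F), 8 (V/H), 12 (P/D), 13 (Q/H), 17 (Y/R), 18 (S/R), 29 (M/S).
p = 7/36 = 0.194444.
d = −ln(1 − 0.194444) = −ln(0.805556) = 0.2162.

0.2162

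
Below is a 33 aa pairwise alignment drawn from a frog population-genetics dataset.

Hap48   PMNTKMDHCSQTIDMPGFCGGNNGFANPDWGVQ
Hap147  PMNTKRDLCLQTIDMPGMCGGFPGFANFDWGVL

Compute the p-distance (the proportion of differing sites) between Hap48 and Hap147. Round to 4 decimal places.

The sequences differ at positions 6 (M/R), 8 (H/L), 10 (S/L), 18 (F/M), 22 (N/F), 23 (N/P), 28 (P/F), 33 (Q/L).
There are 8 differences over 33 sites, so p = 8/33 = 0.2424.

0.2424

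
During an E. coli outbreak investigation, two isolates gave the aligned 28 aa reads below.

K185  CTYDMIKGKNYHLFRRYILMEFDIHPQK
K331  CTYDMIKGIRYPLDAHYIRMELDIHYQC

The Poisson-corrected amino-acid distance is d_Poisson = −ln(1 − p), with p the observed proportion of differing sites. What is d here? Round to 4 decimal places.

0.4418

Differing sites — 9:K/I; 10:N/R; 12:H/P; 14:F/D; 15:R/A; 16:R/H; 19:L/R; 22:F/L; 26:P/Y; 28:K/C.
p = 10/28 = 0.357143.
d = −ln(1 − 0.357143) = −ln(0.642857) = 0.4418.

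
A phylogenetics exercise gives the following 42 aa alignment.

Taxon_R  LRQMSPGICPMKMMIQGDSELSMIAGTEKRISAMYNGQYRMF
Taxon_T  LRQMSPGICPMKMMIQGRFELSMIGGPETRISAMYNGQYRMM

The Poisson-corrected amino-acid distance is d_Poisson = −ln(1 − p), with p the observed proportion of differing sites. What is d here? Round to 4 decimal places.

0.1542

Mismatches occur at site 18 (D→R), site 19 (S→F), site 25 (A→G), site 27 (T→P), site 29 (K→T), site 42 (F→M).
p = 6/42 = 0.142857.
d = −ln(1 − 0.142857) = −ln(0.857143) = 0.1542.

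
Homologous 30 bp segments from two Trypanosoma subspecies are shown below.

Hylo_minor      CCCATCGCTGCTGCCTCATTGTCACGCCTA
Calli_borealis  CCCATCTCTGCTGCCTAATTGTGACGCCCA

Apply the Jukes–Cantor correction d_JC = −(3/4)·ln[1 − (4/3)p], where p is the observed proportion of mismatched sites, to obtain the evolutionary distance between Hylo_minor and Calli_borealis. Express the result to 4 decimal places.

Differing sites — 7:G/T; 17:C/A; 23:C/G; 29:T/C.
p = 4/30 = 0.133333.
d = −0.75 · ln(1 − (4/3)·0.133333) = −0.75 · ln(0.822223) = −0.75 · (-0.195744) = 0.1468.

0.1468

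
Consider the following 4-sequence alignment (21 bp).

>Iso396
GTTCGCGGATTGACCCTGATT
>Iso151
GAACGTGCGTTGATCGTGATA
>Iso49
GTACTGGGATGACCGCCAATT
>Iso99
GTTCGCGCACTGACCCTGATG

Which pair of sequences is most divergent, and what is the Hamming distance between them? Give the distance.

Pairwise Hamming distances:
  Iso396 vs Iso151: 8
  Iso396 vs Iso49: 9
  Iso396 vs Iso99: 3
  Iso151 vs Iso49: 14
  Iso151 vs Iso99: 8
  Iso49 vs Iso99: 12
The largest is 14, between Iso151 and Iso49.

14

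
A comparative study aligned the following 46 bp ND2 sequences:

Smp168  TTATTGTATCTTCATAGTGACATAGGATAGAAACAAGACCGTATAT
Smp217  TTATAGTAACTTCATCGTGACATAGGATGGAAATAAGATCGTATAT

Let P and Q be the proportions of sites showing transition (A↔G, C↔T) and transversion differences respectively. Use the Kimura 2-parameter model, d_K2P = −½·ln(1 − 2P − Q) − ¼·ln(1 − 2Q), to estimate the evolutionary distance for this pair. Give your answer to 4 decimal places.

The sequences differ at positions 5 (T/A, transversion), 9 (T/A, transversion), 16 (A/C, transversion), 29 (A/G, transition), 34 (C/T, transition), 39 (C/T, transition).
Of the 6 differences, 3 transitions and 3 transversions over 46 sites: P = 3/46 = 0.065217, Q = 3/46 = 0.065217.
d = −0.5·ln(0.804349) − 0.25·ln(0.869566) = −0.5·(-0.217722) − 0.25·(-0.139761) = 0.1438.

0.1438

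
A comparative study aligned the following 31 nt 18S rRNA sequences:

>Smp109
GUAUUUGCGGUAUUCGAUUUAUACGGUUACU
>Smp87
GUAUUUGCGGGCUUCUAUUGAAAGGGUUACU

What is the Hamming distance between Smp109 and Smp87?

6

Mismatches occur at site 11 (U→G), site 12 (A→C), site 16 (G→U), site 20 (U→G), site 22 (U→A), site 24 (C→G).
That gives 6 mismatches out of 31 aligned sites, so the Hamming distance is 6.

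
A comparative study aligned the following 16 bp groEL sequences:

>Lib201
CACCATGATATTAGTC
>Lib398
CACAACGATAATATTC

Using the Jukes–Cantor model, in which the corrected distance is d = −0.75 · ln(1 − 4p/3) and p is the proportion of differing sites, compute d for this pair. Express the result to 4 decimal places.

0.3041

The sequences differ at positions 4 (C/A), 6 (T/C), 11 (T/A), 14 (G/T).
p = 4/16 = 0.250000.
d = −0.75 · ln(1 − (4/3)·0.250000) = −0.75 · ln(0.666667) = −0.75 · (-0.405465) = 0.3041.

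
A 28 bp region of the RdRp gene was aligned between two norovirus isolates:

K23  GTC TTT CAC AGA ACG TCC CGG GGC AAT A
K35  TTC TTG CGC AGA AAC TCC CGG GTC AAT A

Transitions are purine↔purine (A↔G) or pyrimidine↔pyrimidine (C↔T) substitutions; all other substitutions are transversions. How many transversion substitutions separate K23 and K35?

5

The sequences differ at positions 1 (G/T, transversion), 6 (T/G, transversion), 8 (A/G, transition), 14 (C/A, transversion), 15 (G/C, transversion), 23 (G/T, transversion).
Of the 6 differences, 1 transition and 5 transversions, so the answer is 5.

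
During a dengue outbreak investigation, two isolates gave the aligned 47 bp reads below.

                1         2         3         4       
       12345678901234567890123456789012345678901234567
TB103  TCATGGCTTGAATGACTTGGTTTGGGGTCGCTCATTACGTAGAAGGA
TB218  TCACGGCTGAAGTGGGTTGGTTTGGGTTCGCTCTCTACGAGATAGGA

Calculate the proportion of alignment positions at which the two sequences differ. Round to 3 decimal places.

0.277

Differing sites — 4:T/C; 9:T/G; 10:G/A; 12:A/G; 15:A/G; 16:C/G; 27:G/T; 34:A/T; 35:T/C; 40:T/A; 41:A/G; 42:G/A; 43:A/T.
There are 13 differences over 47 sites, so p = 13/47 = 0.277.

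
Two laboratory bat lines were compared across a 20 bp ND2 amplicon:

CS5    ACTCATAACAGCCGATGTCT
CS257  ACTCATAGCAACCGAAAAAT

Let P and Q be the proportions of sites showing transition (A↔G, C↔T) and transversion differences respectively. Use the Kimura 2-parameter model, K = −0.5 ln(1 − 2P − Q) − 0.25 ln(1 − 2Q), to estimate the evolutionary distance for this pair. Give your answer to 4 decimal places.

The sequences differ at positions 8 (A/G, transition), 11 (G/A, transition), 16 (T/A, transversion), 17 (G/A, transition), 18 (T/A, transversion), 19 (C/A, transversion).
Of the 6 differences, 3 transitions and 3 transversions over 20 sites: P = 3/20 = 0.150000, Q = 3/20 = 0.150000.
d = −0.5·ln(0.550000) − 0.25·ln(0.700000) = −0.5·(-0.597837) − 0.25·(-0.356675) = 0.3881.

0.3881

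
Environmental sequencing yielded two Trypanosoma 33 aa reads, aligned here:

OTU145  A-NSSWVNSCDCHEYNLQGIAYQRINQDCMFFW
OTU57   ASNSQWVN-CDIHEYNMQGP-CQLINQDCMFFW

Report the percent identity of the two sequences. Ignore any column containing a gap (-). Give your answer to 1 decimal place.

Excluding the 3 gap columns leaves 30 comparable sites.
Differing sites — 5:S/Q; 12:C/I; 17:L/M; 20:I/P; 22:Y/C; 24:R/L.
24 of the 30 comparable sites match, so the percent identity is 24/30 × 100 = 80.0%.

80.0%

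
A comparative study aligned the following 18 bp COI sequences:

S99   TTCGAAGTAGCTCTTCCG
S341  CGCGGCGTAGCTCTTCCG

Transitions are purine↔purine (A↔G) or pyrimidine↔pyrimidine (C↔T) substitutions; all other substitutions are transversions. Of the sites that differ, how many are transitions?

2

The sequences differ at positions 1 (T/C, transition), 2 (T/G, transversion), 5 (A/G, transition), 6 (A/C, transversion).
Of the 4 differences, 2 transitions and 2 transversions, so the answer is 2.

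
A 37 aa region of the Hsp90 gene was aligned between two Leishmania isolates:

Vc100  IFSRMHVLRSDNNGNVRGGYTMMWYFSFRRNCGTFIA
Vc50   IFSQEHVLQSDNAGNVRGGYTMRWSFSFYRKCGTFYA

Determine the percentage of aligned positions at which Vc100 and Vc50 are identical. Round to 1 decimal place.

75.7%

Differing sites — 4:R/Q; 5:M/E; 9:R/Q; 13:N/A; 23:M/R; 25:Y/S; 29:R/Y; 31:N/K; 36:I/Y.
28 of the 37 sites match, so the percent identity is 28/37 × 100 = 75.7%.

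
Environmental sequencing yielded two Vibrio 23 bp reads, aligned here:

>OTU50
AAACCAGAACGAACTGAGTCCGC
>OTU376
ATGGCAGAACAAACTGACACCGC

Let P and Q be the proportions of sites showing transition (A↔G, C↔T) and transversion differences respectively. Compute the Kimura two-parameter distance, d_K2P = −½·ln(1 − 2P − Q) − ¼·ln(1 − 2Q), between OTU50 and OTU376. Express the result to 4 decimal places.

Mismatches occur at site 2 (A→T, transversion), site 3 (A→G, transition), site 4 (C→G, transversion), site 11 (G→A, transition), site 18 (G→C, transversion), site 19 (T→A, transversion).
Of the 6 differences, 2 transitions and 4 transversions over 23 sites: P = 2/23 = 0.086957, Q = 4/23 = 0.173913.
d = −0.5·ln(0.652173) − 0.25·ln(0.652174) = −0.5·(-0.427445) − 0.25·(-0.427444) = 0.3206.

0.3206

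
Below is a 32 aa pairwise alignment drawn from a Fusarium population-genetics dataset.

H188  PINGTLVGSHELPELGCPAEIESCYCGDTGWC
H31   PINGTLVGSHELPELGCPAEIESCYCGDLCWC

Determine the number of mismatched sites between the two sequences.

Differing sites — 29:T/L; 30:G/C.
That gives 2 mismatches out of 32 aligned sites, so the Hamming distance is 2.

2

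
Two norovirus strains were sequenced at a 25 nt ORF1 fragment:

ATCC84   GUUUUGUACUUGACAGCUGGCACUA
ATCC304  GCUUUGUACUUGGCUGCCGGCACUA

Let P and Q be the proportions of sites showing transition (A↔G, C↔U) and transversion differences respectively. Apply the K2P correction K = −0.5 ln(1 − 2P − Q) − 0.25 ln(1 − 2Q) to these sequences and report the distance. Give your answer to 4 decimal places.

0.1851

The sequences differ at positions 2 (U/C, transition), 13 (A/G, transition), 15 (A/U, transversion), 18 (U/C, transition).
Of the 4 differences, 3 transitions and 1 transversion over 25 sites: P = 3/25 = 0.120000, Q = 1/25 = 0.040000.
d = −0.5·ln(0.720000) − 0.25·ln(0.920000) = −0.5·(-0.328504) − 0.25·(-0.083382) = 0.1851.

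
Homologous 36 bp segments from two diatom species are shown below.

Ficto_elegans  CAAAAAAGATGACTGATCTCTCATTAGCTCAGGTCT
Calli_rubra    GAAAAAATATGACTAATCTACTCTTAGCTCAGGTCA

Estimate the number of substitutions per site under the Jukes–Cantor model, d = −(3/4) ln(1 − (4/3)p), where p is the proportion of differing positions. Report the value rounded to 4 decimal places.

0.2635

The sequences differ at positions 1 (C/G), 8 (G/T), 15 (G/A), 20 (C/A), 21 (T/C), 22 (C/T), 23 (A/C), 36 (T/A).
p = 8/36 = 0.222222.
d = −0.75 · ln(1 − (4/3)·0.222222) = −0.75 · ln(0.703704) = −0.75 · (-0.351397) = 0.2635.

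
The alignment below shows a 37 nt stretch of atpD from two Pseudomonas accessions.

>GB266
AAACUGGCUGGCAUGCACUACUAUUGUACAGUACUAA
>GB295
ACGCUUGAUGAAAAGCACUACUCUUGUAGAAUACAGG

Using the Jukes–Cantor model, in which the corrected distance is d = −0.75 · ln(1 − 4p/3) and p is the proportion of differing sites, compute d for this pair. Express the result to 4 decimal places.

0.4740

Differing sites — 2:A/C; 3:A/G; 6:G/U; 8:C/A; 11:G/A; 12:C/A; 14:U/A; 23:A/C; 29:C/G; 31:G/A; 35:U/A; 36:A/G; 37:A/G.
p = 13/37 = 0.351351.
d = −0.75 · ln(1 − (4/3)·0.351351) = −0.75 · ln(0.531532) = −0.75 · (-0.631992) = 0.4740.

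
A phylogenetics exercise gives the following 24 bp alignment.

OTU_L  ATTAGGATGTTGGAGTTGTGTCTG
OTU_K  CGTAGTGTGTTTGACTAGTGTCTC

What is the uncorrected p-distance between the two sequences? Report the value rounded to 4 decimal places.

The sequences differ at positions 1 (A/C), 2 (T/G), 6 (G/T), 7 (A/G), 12 (G/T), 15 (G/C), 17 (T/A), 24 (G/C).
There are 8 differences over 24 sites, so p = 8/24 = 0.3333.

0.3333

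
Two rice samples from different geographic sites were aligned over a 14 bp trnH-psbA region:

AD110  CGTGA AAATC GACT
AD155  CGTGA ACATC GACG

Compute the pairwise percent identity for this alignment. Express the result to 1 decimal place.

85.7%

Mismatches occur at site 7 (A↔C), site 14 (T↔G).
12 of the 14 sites match, so the percent identity is 12/14 × 100 = 85.7%.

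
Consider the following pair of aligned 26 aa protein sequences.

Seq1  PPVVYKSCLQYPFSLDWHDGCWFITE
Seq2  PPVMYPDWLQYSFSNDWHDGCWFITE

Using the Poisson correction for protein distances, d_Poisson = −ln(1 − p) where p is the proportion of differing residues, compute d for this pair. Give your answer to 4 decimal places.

The sequences differ at positions 4 (V/M), 6 (K/P), 7 (S/D), 8 (C/W), 12 (P/S), 15 (L/N).
p = 6/26 = 0.230769.
d = −ln(1 − 0.230769) = −ln(0.769231) = 0.2624.

0.2624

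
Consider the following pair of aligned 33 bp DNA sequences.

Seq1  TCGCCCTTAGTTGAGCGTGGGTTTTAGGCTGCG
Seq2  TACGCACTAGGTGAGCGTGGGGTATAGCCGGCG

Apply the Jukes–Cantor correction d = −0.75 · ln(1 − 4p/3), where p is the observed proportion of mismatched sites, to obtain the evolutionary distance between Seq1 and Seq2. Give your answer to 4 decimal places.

The sequences differ at positions 2 (C/A), 3 (G/C), 4 (C/G), 6 (C/A), 7 (T/C), 11 (T/G), 22 (T/G), 24 (T/A), 28 (G/C), 30 (T/G).
p = 10/33 = 0.303030.
d = −0.75 · ln(1 − (4/3)·0.303030) = −0.75 · ln(0.595960) = −0.75 · (-0.517582) = 0.3882.

0.3882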